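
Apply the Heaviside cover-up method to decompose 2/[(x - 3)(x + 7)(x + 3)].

Cover (x - 3), x=3: A = 2/[(3 + 7)(3 + 3)] = 1/30. Cover (x + 7), x=-7: B = 2/[(-7 - 3)(-7 + 3)] = 1/20. Cover (x + 3), x=-3: C = 2/[(-3 - 3)(-3 + 7)] = -1/12.
Result: (1/30)/(x - 3) + (1/20)/(x + 7) - (1/12)/(x + 3)


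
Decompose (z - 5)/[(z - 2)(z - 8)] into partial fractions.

At z=2: α = (1·2 - 5)/(2 - 8) = 1/2. At z=8: β = (1·8 - 5)/(8 - 2) = 1/2
Result: (1/2)/(z - 2) + (1/2)/(z - 8)


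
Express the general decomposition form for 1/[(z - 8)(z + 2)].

Distinct linear factors: P/(z - 8) + Q/(z + 2)


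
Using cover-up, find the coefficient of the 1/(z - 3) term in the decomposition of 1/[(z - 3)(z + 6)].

Cover (z - 3), set z=3: 1/((z + 6) at z=3) = 1/(9) = 1/9


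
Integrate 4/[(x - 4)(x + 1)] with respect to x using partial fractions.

Decompose: 4/[(x - 4)(x + 1)] = (4/5)/(x - 4) - (4/5)/(x + 1). Integrate each term: (4/5) ln|(x - 4)| - (4/5) ln|(x + 1)| + C


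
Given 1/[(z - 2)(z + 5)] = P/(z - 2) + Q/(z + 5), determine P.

Cover-up at z = 2: P = 1/(2 + 5) = 1/7


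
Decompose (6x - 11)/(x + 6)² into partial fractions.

(6x - 11) = P(x + 6) + Q. At x = -6: Q = 6·(-6) - 11 = -47. Coeff of x: P = 6
Result: 6/(x + 6) - 47/(x + 6)²


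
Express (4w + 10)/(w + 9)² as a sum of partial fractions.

(4w + 10) = P(w + 9) + Q. At w = -9: Q = 4·(-9) + 10 = -26. Coeff of w: P = 4
Result: 4/(w + 9) - 26/(w + 9)²


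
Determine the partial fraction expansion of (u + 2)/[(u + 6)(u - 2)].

At u=-6: P = (1·(-6) + 2)/(-6 - 2) = 1/2. At u=2: Q = (1·2 + 2)/(2 + 6) = 1/2
Result: (1/2)/(u + 6) + (1/2)/(u - 2)


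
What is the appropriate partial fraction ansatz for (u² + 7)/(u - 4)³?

Repeated linear factor (power 3): A/(u - 4) + B/(u - 4)² + C/(u - 4)³


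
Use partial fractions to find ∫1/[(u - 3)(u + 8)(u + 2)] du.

Cover-up: P = 1/55, Q = 1/66, R = -1/30. Decomposition: (1/55)/(u - 3) + (1/66)/(u + 8) - (1/30)/(u + 2). Integrate each term: (1/55) ln|(u - 3)| + (1/66) ln|(u + 8)| - (1/30) ln|(u + 2)| + C


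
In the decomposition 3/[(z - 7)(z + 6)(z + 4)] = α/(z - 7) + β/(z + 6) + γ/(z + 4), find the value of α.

Cover-up at z = 7: α = 3/[(7 + 6)(7 + 4)] = 3/[(13)(11)] = 3/143


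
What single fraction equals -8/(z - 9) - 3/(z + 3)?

Common denominator (z - 9)(z + 3). Numerator: -8(z + 3) - 3(z - 9) = (-8z - 24) - (3z - 27) = -11z + 3
Result: (-11z + 3)/[(z - 9)(z + 3)]


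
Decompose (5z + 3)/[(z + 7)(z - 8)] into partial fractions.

At z=-7: A = (5·(-7) + 3)/(-7 - 8) = 32/15. At z=8: B = (5·8 + 3)/(8 + 7) = 43/15
Result: (32/15)/(z + 7) + (43/15)/(z - 8)


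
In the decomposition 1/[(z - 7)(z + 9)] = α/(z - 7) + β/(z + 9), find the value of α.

Cover-up at z = 7: α = 1/(7 + 9) = 1/16


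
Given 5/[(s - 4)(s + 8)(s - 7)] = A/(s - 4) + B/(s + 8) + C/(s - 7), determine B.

Cover-up at s = -8: B = 5/[(-8 - 4)(-8 - 7)] = 5/[(-12)(-15)] = 5/180 = 1/36


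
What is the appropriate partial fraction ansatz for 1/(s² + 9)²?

Repeated quadratic factor: (Ps + Q)/(s² + 9) + (Rs + S)/(s² + 9)²


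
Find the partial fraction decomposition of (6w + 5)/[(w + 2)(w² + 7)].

At w=-2: A = (6·(-2) + 5)/((-2)² + 7) = -7/11. B = -A = 7/11, C = 6 - (-2)·A = 52/11
Result: (-7/11)/(w + 2) + ((7/11)w + 52/11)/(w² + 7)


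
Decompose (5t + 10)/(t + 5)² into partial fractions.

(5t + 10) = P(t + 5) + Q. At t = -5: Q = 5·(-5) + 10 = -15. Coeff of t: P = 5
Result: 5/(t + 5) - 15/(t + 5)²


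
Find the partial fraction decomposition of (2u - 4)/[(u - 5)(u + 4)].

At u=5: P = (2·5 - 4)/(5 + 4) = 2/3. At u=-4: Q = (2·(-4) - 4)/(-4 - 5) = 4/3
Result: (2/3)/(u - 5) + (4/3)/(u + 4)


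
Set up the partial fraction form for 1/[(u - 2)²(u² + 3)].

Repeated linear + quadratic: α/(u - 2) + β/(u - 2)² + (γu + δ)/(u² + 3)


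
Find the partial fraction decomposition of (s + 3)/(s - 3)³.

(s + 3) = α(s - 3)² + β(s - 3) + γ. At s = 3: γ = 1·3 + 3 = 6. Coefficients: α = 0, β = 1
Result: 1/(s - 3)² + 6/(s - 3)³


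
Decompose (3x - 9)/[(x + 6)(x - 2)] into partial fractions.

At x=-6: α = (3·(-6) - 9)/(-6 - 2) = 27/8. At x=2: β = (3·2 - 9)/(2 + 6) = -3/8
Result: (27/8)/(x + 6) - (3/8)/(x - 2)


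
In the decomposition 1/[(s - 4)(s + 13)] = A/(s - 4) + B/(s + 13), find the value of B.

Cover-up at s = -13: B = 1/(-13 - 4) = -1/17


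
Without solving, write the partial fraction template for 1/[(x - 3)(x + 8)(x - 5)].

Three distinct linear factors: A/(x - 3) + B/(x + 8) + C/(x - 5)


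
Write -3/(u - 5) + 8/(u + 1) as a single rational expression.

Common denominator (u - 5)(u + 1). Numerator: -3(u + 1) + 8(u - 5) = (-3u - 3) + (8u - 40) = 5u - 43
Result: (5u - 43)/[(u - 5)(u + 1)]


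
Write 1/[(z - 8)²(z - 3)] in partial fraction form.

Cover-up at z=3: R = 1/(3 - 8)² = 1/25. Cover-up at z=8: Q = 1/(8 - 3) = 1/5. Comparing z² coeff: P = -R = -1/25
Result: (-1/25)/(z - 8) + (1/5)/(z - 8)² + (1/25)/(z - 3)


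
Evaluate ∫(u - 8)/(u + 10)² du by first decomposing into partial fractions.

Decompose: α = 1, β = 1·(-10) - 8 = -18, so (u - 8)/(u + 10)² = 1/(u + 10) - 18/(u + 10)². Integrate: ∫ α/(u + 10) du = ln|(u + 10)|; ∫ β/(u + 10)² du = 18/(u + 10). Sum: ln|(u + 10)| + 18/(u + 10) + C


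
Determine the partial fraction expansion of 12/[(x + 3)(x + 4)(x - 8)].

Using cover-up method: A = -12/11, B = 1, C = 1/11
Result: (-12/11)/(x + 3) + 1/(x + 4) + (1/11)/(x - 8)


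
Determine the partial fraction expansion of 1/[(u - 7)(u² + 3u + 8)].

Cover-up at u = 7: α = 1/(7² + 3·7 + 8) = 1/78. Then β = -α = -1/78, γ = -α·(3 + 7) = -5/39
Result: (1/78)/(u - 7) - ((1/78)u + 5/39)/(u² + 3u + 8)


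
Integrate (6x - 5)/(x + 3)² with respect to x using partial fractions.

Decompose: α = 6, β = 6·(-3) - 5 = -23, so (6x - 5)/(x + 3)² = 6/(x + 3) - 23/(x + 3)². Integrate: ∫ α/(x + 3) dx = 6 ln|(x + 3)|; ∫ β/(x + 3)² dx = 23/(x + 3). Sum: 6 ln|(x + 3)| + 23/(x + 3) + C


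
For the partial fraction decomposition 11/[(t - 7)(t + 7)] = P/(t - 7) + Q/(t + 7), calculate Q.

Cover-up at t = -7: Q = 11/(-7 - 7) = -11/14


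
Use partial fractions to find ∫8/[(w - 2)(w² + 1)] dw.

Cover-up at w=2: P = 8/(2²+1) = 8/5. Coeff matching: Q = -8/5, R = -16/5. Decomposition: (8/5)/(w - 2) - ((8/5)w + 16/5)/(w² + 1). Integrate: linear → ln, quadratic → (1/2)ln + arctan: (8/5) ln|(w - 2)| - (4/5) ln(w² + 1) - (16/5) arctan(w) + C


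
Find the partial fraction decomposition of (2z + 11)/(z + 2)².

(2z + 11) = P(z + 2) + Q. At z = -2: Q = 2·(-2) + 11 = 7. Coeff of z: P = 2
Result: 2/(z + 2) + 7/(z + 2)²


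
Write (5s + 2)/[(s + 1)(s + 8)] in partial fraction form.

At s=-1: P = (5·(-1) + 2)/(-1 + 8) = -3/7. At s=-8: Q = (5·(-8) + 2)/(-8 + 1) = 38/7
Result: (-3/7)/(s + 1) + (38/7)/(s + 8)


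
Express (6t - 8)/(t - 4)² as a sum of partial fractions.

(6t - 8) = P(t - 4) + Q. At t = 4: Q = 6·4 - 8 = 16. Coeff of t: P = 6
Result: 6/(t - 4) + 16/(t - 4)²


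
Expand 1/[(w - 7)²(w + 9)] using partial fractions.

Cover-up at w=-9: R = 1/(-9 - 7)² = 1/256. Cover-up at w=7: Q = 1/(7 + 9) = 1/16. Comparing w² coeff: P = -R = -1/256
Result: (-1/256)/(w - 7) + (1/16)/(w - 7)² + (1/256)/(w + 9)


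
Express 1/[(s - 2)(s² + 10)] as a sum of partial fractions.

Cover-up at s = 2: P = 1/(2² + 10) = 1/14. Then Q = -P = -1/14, R = -P·(0 + 2) = -1/7
Result: (1/14)/(s - 2) - ((1/14)s + 1/7)/(s² + 10)


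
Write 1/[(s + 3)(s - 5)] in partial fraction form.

1/(s + 3)(s - 5) = α/(s + 3) + β/(s - 5). α = 1/(-3 - 5) = -1/8, β = 1/(5 + 3) = 1/8
Result: (-1/8)/(s + 3) + (1/8)/(s - 5)


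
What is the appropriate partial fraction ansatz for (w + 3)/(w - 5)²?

Repeated linear factor: P/(w - 5) + Q/(w - 5)²


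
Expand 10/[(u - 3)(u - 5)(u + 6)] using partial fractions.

Using cover-up method: P = -5/9, Q = 5/11, R = 10/99
Result: (-5/9)/(u - 3) + (5/11)/(u - 5) + (10/99)/(u + 6)


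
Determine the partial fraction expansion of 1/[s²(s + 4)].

Cover-up at s=-4: R = 1/(-4 - 0)² = 1/16. Cover-up at s=0: Q = 1/(0 + 4) = 1/4. Comparing s² coeff: P = -R = -1/16
Result: (-1/16)/s + (1/4)/s² + (1/16)/(s + 4)


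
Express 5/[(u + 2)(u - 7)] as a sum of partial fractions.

5/(u + 2)(u - 7) = A/(u + 2) + B/(u - 7). A = 5/(-2 - 7) = -5/9, B = 5/(7 + 2) = 5/9
Result: (-5/9)/(u + 2) + (5/9)/(u - 7)


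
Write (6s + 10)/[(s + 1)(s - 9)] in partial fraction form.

At s=-1: A = (6·(-1) + 10)/(-1 - 9) = -2/5. At s=9: B = (6·9 + 10)/(9 + 1) = 32/5
Result: (-2/5)/(s + 1) + (32/5)/(s - 9)


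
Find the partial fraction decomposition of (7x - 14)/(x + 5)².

(7x - 14) = P(x + 5) + Q. At x = -5: Q = 7·(-5) - 14 = -49. Coeff of x: P = 7
Result: 7/(x + 5) - 49/(x + 5)²


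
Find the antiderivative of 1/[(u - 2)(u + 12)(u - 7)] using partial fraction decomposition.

Cover-up: α = -1/70, β = 1/266, γ = 1/95. Decomposition: (-1/70)/(u - 2) + (1/266)/(u + 12) + (1/95)/(u - 7). Integrate each term: (-1/70) ln|(u - 2)| + (1/266) ln|(u + 12)| + (1/95) ln|(u - 7)| + C


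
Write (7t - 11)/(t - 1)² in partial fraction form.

(7t - 11) = A(t - 1) + B. At t = 1: B = 7·1 - 11 = -4. Coeff of t: A = 7
Result: 7/(t - 1) - 4/(t - 1)²


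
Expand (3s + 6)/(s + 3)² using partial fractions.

(3s + 6) = P(s + 3) + Q. At s = -3: Q = 3·(-3) + 6 = -3. Coeff of s: P = 3
Result: 3/(s + 3) - 3/(s + 3)²


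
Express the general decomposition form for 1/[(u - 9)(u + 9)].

Distinct linear factors: A/(u - 9) + B/(u + 9)


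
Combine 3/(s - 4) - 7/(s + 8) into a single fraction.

Common denominator (s - 4)(s + 8). Numerator: 3(s + 8) - 7(s - 4) = (3s + 24) - (7s - 28) = -4s + 52
Result: (-4s + 52)/[(s - 4)(s + 8)]


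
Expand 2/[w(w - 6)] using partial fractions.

2/w(w - 6) = α/w + β/(w - 6). α = 2/(0 - 6) = -1/3, β = 2/(6 - 0) = 1/3
Result: (-1/3)/w + (1/3)/(w - 6)


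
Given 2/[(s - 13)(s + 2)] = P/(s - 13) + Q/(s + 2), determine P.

Cover-up at s = 13: P = 2/(13 + 2) = 2/15


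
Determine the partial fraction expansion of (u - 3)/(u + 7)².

(u - 3) = A(u + 7) + B. At u = -7: B = 1·(-7) - 3 = -10. Coeff of u: A = 1
Result: 1/(u + 7) - 10/(u + 7)²


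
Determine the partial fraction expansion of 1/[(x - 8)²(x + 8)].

Cover-up at x=-8: γ = 1/(-8 - 8)² = 1/256. Cover-up at x=8: β = 1/(8 + 8) = 1/16. Comparing x² coeff: α = -γ = -1/256
Result: (-1/256)/(x - 8) + (1/16)/(x - 8)² + (1/256)/(x + 8)


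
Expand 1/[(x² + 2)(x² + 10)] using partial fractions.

Coefficient matching gives A = C = 0, B = 1/(10-2) = 1/8, D = -B = -1/8
Result: (1/8)/(x² + 2) - (1/8)/(x² + 10)


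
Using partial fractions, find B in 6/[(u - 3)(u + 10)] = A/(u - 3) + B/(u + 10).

Cover-up at u = -10: B = 6/(-10 - 3) = -6/13


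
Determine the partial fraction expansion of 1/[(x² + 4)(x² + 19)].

Coefficient matching gives A = C = 0, B = 1/(19-4) = 1/15, D = -B = -1/15
Result: (1/15)/(x² + 4) - (1/15)/(x² + 19)


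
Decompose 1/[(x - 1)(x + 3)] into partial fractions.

1/(x - 1)(x + 3) = A/(x - 1) + B/(x + 3). A = 1/(1 + 3) = 1/4, B = 1/(-3 - 1) = -1/4
Result: (1/4)/(x - 1) - (1/4)/(x + 3)


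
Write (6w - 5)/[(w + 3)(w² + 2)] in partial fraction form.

At w=-3: P = (6·(-3) - 5)/((-3)² + 2) = -23/11. Q = -P = 23/11, R = 6 - (-3)·P = -3/11
Result: (-23/11)/(w + 3) + ((23/11)w - 3/11)/(w² + 2)


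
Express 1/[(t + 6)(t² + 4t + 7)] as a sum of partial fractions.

Cover-up at t = -6: α = 1/((-6)² + 4·(-6) + 7) = 1/19. Then β = -α = -1/19, γ = -α·(4 - 6) = 2/19
Result: (1/19)/(t + 6) - ((1/19)t - 2/19)/(t² + 4t + 7)


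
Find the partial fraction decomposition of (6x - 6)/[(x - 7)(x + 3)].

At x=7: P = (6·7 - 6)/(7 + 3) = 18/5. At x=-3: Q = (6·(-3) - 6)/(-3 - 7) = 12/5
Result: (18/5)/(x - 7) + (12/5)/(x + 3)


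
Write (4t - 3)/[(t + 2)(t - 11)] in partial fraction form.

At t=-2: A = (4·(-2) - 3)/(-2 - 11) = 11/13. At t=11: B = (4·11 - 3)/(11 + 2) = 41/13
Result: (11/13)/(t + 2) + (41/13)/(t - 11)


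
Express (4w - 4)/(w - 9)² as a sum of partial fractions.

(4w - 4) = A(w - 9) + B. At w = 9: B = 4·9 - 4 = 32. Coeff of w: A = 4
Result: 4/(w - 9) + 32/(w - 9)²


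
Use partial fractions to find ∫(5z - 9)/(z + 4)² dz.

Decompose: A = 5, B = 5·(-4) - 9 = -29, so (5z - 9)/(z + 4)² = 5/(z + 4) - 29/(z + 4)². Integrate: ∫ A/(z + 4) dz = 5 ln|(z + 4)|; ∫ B/(z + 4)² dz = 29/(z + 4). Sum: 5 ln|(z + 4)| + 29/(z + 4) + C


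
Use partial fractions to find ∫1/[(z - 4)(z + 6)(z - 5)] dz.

Cover-up: α = -1/10, β = 1/110, γ = 1/11. Decomposition: (-1/10)/(z - 4) + (1/110)/(z + 6) + (1/11)/(z - 5). Integrate each term: (-1/10) ln|(z - 4)| + (1/110) ln|(z + 6)| + (1/11) ln|(z - 5)| + C


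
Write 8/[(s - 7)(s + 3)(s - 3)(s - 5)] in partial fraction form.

Using Heaviside cover-up: (1/10)/(s - 7) - (1/60)/(s + 3) + (1/6)/(s - 3) - (1/4)/(s - 5)


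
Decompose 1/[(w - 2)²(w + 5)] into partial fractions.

Cover-up at w=-5: γ = 1/(-5 - 2)² = 1/49. Cover-up at w=2: β = 1/(2 + 5) = 1/7. Comparing w² coeff: α = -γ = -1/49
Result: (-1/49)/(w - 2) + (1/7)/(w - 2)² + (1/49)/(w + 5)


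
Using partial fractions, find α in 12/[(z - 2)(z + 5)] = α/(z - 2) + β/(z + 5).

Cover-up at z = 2: α = 12/(2 + 5) = 12/7


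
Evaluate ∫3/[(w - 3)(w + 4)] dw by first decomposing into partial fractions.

Decompose: 3/[(w - 3)(w + 4)] = (3/7)/(w - 3) - (3/7)/(w + 4). Integrate each term: (3/7) ln|(w - 3)| - (3/7) ln|(w + 4)| + C


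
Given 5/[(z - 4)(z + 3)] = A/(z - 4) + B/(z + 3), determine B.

Cover-up at z = -3: B = 5/(-3 - 4) = -5/7


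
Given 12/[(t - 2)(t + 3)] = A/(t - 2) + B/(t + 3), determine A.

Cover-up at t = 2: A = 12/(2 + 3) = 12/5


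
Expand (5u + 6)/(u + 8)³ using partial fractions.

(5u + 6) = A(u + 8)² + B(u + 8) + C. At u = -8: C = 5·(-8) + 6 = -34. Coefficients: A = 0, B = 5
Result: 5/(u + 8)² - 34/(u + 8)³


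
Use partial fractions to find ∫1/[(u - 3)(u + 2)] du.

Decompose: 1/[(u - 3)(u + 2)] = (1/5)/(u - 3) - (1/5)/(u + 2). Integrate each term: (1/5) ln|(u - 3)| - (1/5) ln|(u + 2)| + C


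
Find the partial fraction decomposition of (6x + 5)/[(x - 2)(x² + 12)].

At x=2: α = (6·2 + 5)/(2² + 12) = 17/16. β = -α = -17/16, γ = 6 - 2·α = 31/8
Result: (17/16)/(x - 2) - ((17/16)x - 31/8)/(x² + 12)


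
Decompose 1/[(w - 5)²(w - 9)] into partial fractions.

Cover-up at w=9: C = 1/(9 - 5)² = 1/16. Cover-up at w=5: B = 1/(5 - 9) = -1/4. Comparing w² coeff: A = -C = -1/16
Result: (-1/16)/(w - 5) - (1/4)/(w - 5)² + (1/16)/(w - 9)


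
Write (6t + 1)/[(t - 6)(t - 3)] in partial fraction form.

At t=6: P = (6·6 + 1)/(6 - 3) = 37/3. At t=3: Q = (6·3 + 1)/(3 - 6) = -19/3
Result: (37/3)/(t - 6) - (19/3)/(t - 3)


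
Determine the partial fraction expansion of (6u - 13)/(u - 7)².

(6u - 13) = α(u - 7) + β. At u = 7: β = 6·7 - 13 = 29. Coeff of u: α = 6
Result: 6/(u - 7) + 29/(u - 7)²


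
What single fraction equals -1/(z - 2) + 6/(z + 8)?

Common denominator (z - 2)(z + 8). Numerator: -1(z + 8) + 6(z - 2) = (-z - 8) + (6z - 12) = 5z - 20
Result: (5z - 20)/[(z - 2)(z + 8)]


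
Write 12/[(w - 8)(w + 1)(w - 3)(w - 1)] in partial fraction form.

Using Heaviside cover-up: (4/105)/(w - 8) - (1/6)/(w + 1) - (3/10)/(w - 3) + (3/7)/(w - 1)


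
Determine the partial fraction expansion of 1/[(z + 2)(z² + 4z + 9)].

Cover-up at z = -2: A = 1/((-2)² + 4·(-2) + 9) = 1/5. Then B = -A = -1/5, C = -A·(4 - 2) = -2/5
Result: (1/5)/(z + 2) - ((1/5)z + 2/5)/(z² + 4z + 9)


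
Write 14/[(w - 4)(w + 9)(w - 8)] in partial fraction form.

Using cover-up method: A = -7/26, B = 14/221, C = 7/34
Result: (-7/26)/(w - 4) + (14/221)/(w + 9) + (7/34)/(w - 8)


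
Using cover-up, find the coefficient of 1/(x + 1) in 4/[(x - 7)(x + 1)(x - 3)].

Cover (x + 1), set x=-1: 4/[(-1 - 7)(-1 - 3)] = 1/8


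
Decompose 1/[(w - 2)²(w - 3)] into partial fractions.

Cover-up at w=3: R = 1/(3 - 2)² = 1. Cover-up at w=2: Q = 1/(2 - 3) = -1. Comparing w² coeff: P = -R = -1
Result: -1/(w - 2) - 1/(w - 2)² + 1/(w - 3)


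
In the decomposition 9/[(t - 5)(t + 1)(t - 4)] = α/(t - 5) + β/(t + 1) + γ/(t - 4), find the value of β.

Cover-up at t = -1: β = 9/[(-1 - 5)(-1 - 4)] = 9/[(-6)(-5)] = 9/30 = 3/10


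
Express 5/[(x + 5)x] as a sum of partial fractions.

5/(x + 5)x = P/(x + 5) + Q/x. P = 5/(-5 - 0) = -1, Q = 5/(0 + 5) = 1
Result: -1/(x + 5) + 1/x


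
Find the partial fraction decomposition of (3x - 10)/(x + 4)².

(3x - 10) = α(x + 4) + β. At x = -4: β = 3·(-4) - 10 = -22. Coeff of x: α = 3
Result: 3/(x + 4) - 22/(x + 4)²


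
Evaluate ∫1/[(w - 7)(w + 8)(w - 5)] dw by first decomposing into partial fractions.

Cover-up: α = 1/30, β = 1/195, γ = -1/26. Decomposition: (1/30)/(w - 7) + (1/195)/(w + 8) - (1/26)/(w - 5). Integrate each term: (1/30) ln|(w - 7)| + (1/195) ln|(w + 8)| - (1/26) ln|(w - 5)| + C


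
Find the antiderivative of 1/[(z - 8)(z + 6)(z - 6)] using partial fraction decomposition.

Cover-up: P = 1/28, Q = 1/168, R = -1/24. Decomposition: (1/28)/(z - 8) + (1/168)/(z + 6) - (1/24)/(z - 6). Integrate each term: (1/28) ln|(z - 8)| + (1/168) ln|(z + 6)| - (1/24) ln|(z - 6)| + C


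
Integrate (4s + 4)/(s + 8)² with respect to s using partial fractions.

Decompose: P = 4, Q = 4·(-8) + 4 = -28, so (4s + 4)/(s + 8)² = 4/(s + 8) - 28/(s + 8)². Integrate: ∫ P/(s + 8) ds = 4 ln|(s + 8)|; ∫ Q/(s + 8)² ds = 28/(s + 8). Sum: 4 ln|(s + 8)| + 28/(s + 8) + C


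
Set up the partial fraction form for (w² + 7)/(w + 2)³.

Repeated linear factor (power 3): α/(w + 2) + β/(w + 2)² + γ/(w + 2)³


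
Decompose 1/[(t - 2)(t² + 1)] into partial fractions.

Cover-up at t = 2: α = 1/(2² + 1) = 1/5. Then β = -α = -1/5, γ = -α·(0 + 2) = -2/5
Result: (1/5)/(t - 2) - ((1/5)t + 2/5)/(t² + 1)


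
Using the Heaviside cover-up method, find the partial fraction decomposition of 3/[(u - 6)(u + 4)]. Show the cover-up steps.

Cover (u - 6): set u=6, get P = 3/(6 + 4) = 3/10. Cover (u + 4): set u=-4, get Q = 3/(-4 - 6) = -3/10.
Result: (3/10)/(u - 6) - (3/10)/(u + 4)


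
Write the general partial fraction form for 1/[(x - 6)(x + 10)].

Distinct linear factors: A/(x - 6) + B/(x + 10)


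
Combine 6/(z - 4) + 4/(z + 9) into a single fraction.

Common denominator (z - 4)(z + 9). Numerator: 6(z + 9) + 4(z - 4) = (6z + 54) + (4z - 16) = 10z + 38
Result: (10z + 38)/[(z - 4)(z + 9)]


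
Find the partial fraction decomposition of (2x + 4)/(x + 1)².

(2x + 4) = A(x + 1) + B. At x = -1: B = 2·(-1) + 4 = 2. Coeff of x: A = 2
Result: 2/(x + 1) + 2/(x + 1)²


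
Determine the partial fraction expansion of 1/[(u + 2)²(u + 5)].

Cover-up at u=-5: C = 1/(-5 + 2)² = 1/9. Cover-up at u=-2: B = 1/(-2 + 5) = 1/3. Comparing u² coeff: A = -C = -1/9
Result: (-1/9)/(u + 2) + (1/3)/(u + 2)² + (1/9)/(u + 5)


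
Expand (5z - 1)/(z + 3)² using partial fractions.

(5z - 1) = α(z + 3) + β. At z = -3: β = 5·(-3) - 1 = -16. Coeff of z: α = 5
Result: 5/(z + 3) - 16/(z + 3)²


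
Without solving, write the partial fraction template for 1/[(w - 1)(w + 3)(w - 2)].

Three distinct linear factors: P/(w - 1) + Q/(w + 3) + R/(w - 2)


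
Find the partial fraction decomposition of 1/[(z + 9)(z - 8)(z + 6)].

Using cover-up method: α = 1/51, β = 1/238, γ = -1/42
Result: (1/51)/(z + 9) + (1/238)/(z - 8) - (1/42)/(z + 6)


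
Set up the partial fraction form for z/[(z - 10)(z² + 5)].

Linear + irreducible quadratic: A/(z - 10) + (Bz + C)/(z² + 5)


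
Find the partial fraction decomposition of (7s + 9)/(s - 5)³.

(7s + 9) = P(s - 5)² + Q(s - 5) + R. At s = 5: R = 7·5 + 9 = 44. Coefficients: P = 0, Q = 7
Result: 7/(s - 5)² + 44/(s - 5)³


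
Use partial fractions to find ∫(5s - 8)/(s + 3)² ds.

Decompose: A = 5, B = 5·(-3) - 8 = -23, so (5s - 8)/(s + 3)² = 5/(s + 3) - 23/(s + 3)². Integrate: ∫ A/(s + 3) ds = 5 ln|(s + 3)|; ∫ B/(s + 3)² ds = 23/(s + 3). Sum: 5 ln|(s + 3)| + 23/(s + 3) + C


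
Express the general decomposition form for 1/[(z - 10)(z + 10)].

Distinct linear factors: A/(z - 10) + B/(z + 10)


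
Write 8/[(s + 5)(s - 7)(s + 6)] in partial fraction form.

Using cover-up method: α = -2/3, β = 2/39, γ = 8/13
Result: (-2/3)/(s + 5) + (2/39)/(s - 7) + (8/13)/(s + 6)


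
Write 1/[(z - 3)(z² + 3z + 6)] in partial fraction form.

Cover-up at z = 3: P = 1/(3² + 3·3 + 6) = 1/24. Then Q = -P = -1/24, R = -P·(3 + 3) = -1/4
Result: (1/24)/(z - 3) - ((1/24)z + 1/4)/(z² + 3z + 6)


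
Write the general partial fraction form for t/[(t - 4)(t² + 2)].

Linear + irreducible quadratic: P/(t - 4) + (Qt + R)/(t² + 2)


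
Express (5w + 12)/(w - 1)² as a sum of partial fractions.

(5w + 12) = α(w - 1) + β. At w = 1: β = 5·1 + 12 = 17. Coeff of w: α = 5
Result: 5/(w - 1) + 17/(w - 1)²


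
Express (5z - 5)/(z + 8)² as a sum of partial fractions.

(5z - 5) = A(z + 8) + B. At z = -8: B = 5·(-8) - 5 = -45. Coeff of z: A = 5
Result: 5/(z + 8) - 45/(z + 8)²


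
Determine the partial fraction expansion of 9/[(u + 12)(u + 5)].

9/(u + 12)(u + 5) = α/(u + 12) + β/(u + 5). α = 9/(-12 + 5) = -9/7, β = 9/(-5 + 12) = 9/7
Result: (-9/7)/(u + 12) + (9/7)/(u + 5)


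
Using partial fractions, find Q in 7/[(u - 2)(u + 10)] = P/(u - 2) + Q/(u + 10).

Cover-up at u = -10: Q = 7/(-10 - 2) = -7/12


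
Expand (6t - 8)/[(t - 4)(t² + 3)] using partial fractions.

At t=4: P = (6·4 - 8)/(4² + 3) = 16/19. Q = -P = -16/19, R = 6 - 4·P = 50/19
Result: (16/19)/(t - 4) - ((16/19)t - 50/19)/(t² + 3)


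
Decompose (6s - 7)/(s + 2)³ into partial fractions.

(6s - 7) = A(s + 2)² + B(s + 2) + C. At s = -2: C = 6·(-2) - 7 = -19. Coefficients: A = 0, B = 6
Result: 6/(s + 2)² - 19/(s + 2)³


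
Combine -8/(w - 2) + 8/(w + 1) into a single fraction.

Common denominator (w - 2)(w + 1). Numerator: -8(w + 1) + 8(w - 2) = (-8w - 8) + (8w - 16) = -24
Result: (-24)/[(w - 2)(w + 1)]


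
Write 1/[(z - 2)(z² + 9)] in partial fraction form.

Cover-up at z = 2: A = 1/(2² + 9) = 1/13. Then B = -A = -1/13, C = -A·(0 + 2) = -2/13
Result: (1/13)/(z - 2) - ((1/13)z + 2/13)/(z² + 9)


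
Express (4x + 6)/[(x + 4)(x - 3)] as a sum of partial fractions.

At x=-4: A = (4·(-4) + 6)/(-4 - 3) = 10/7. At x=3: B = (4·3 + 6)/(3 + 4) = 18/7
Result: (10/7)/(x + 4) + (18/7)/(x - 3)


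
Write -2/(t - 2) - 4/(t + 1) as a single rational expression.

Common denominator (t - 2)(t + 1). Numerator: -2(t + 1) - 4(t - 2) = (-2t - 2) - (4t - 8) = -6t + 6
Result: (-6t + 6)/[(t - 2)(t + 1)]


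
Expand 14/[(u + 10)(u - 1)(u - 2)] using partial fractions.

Using cover-up method: P = 7/66, Q = -14/11, R = 7/6
Result: (7/66)/(u + 10) - (14/11)/(u - 1) + (7/6)/(u - 2)


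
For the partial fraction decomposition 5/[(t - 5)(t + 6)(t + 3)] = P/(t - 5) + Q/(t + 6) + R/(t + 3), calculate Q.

Cover-up at t = -6: Q = 5/[(-6 - 5)(-6 + 3)] = 5/[(-11)(-3)] = 5/33


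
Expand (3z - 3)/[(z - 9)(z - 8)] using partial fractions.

At z=9: P = (3·9 - 3)/(9 - 8) = 24. At z=8: Q = (3·8 - 3)/(8 - 9) = -21
Result: 24/(z - 9) - 21/(z - 8)


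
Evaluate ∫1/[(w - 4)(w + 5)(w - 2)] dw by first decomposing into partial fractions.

Cover-up: P = 1/18, Q = 1/63, R = -1/14. Decomposition: (1/18)/(w - 4) + (1/63)/(w + 5) - (1/14)/(w - 2). Integrate each term: (1/18) ln|(w - 4)| + (1/63) ln|(w + 5)| - (1/14) ln|(w - 2)| + C


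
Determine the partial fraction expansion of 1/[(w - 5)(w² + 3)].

Cover-up at w = 5: A = 1/(5² + 3) = 1/28. Then B = -A = -1/28, C = -A·(0 + 5) = -5/28
Result: (1/28)/(w - 5) - ((1/28)w + 5/28)/(w² + 3)


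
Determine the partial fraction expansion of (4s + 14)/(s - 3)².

(4s + 14) = A(s - 3) + B. At s = 3: B = 4·3 + 14 = 26. Coeff of s: A = 4
Result: 4/(s - 3) + 26/(s - 3)²


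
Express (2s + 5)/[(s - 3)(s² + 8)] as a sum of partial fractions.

At s=3: A = (2·3 + 5)/(3² + 8) = 11/17. B = -A = -11/17, C = 2 - 3·A = 1/17
Result: (11/17)/(s - 3) - ((11/17)s - 1/17)/(s² + 8)


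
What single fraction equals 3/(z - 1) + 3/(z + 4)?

Common denominator (z - 1)(z + 4). Numerator: 3(z + 4) + 3(z - 1) = (3z + 12) + (3z - 3) = 6z + 9
Result: (6z + 9)/[(z - 1)(z + 4)]


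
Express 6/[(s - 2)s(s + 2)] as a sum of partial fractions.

Using cover-up method: A = 3/4, B = -3/2, C = 3/4
Result: (3/4)/(s - 2) - (3/2)/s + (3/4)/(s + 2)


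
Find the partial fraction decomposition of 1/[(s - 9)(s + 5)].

1/(s - 9)(s + 5) = α/(s - 9) + β/(s + 5). α = 1/(9 + 5) = 1/14, β = 1/(-5 - 9) = -1/14
Result: (1/14)/(s - 9) - (1/14)/(s + 5)


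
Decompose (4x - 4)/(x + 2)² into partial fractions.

(4x - 4) = P(x + 2) + Q. At x = -2: Q = 4·(-2) - 4 = -12. Coeff of x: P = 4
Result: 4/(x + 2) - 12/(x + 2)²


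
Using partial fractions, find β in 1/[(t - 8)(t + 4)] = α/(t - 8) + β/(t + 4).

Cover-up at t = -4: β = 1/(-4 - 8) = -1/12


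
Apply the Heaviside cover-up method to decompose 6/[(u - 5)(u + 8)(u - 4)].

Cover (u - 5), u=5: α = 6/[(5 + 8)(5 - 4)] = 6/13. Cover (u + 8), u=-8: β = 6/[(-8 - 5)(-8 - 4)] = 1/26. Cover (u - 4), u=4: γ = 6/[(4 - 5)(4 + 8)] = -1/2.
Result: (6/13)/(u - 5) + (1/26)/(u + 8) - (1/2)/(u - 4)


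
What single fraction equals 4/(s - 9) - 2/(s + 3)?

Common denominator (s - 9)(s + 3). Numerator: 4(s + 3) - 2(s - 9) = (4s + 12) - (2s - 18) = 2s + 30
Result: (2s + 30)/[(s - 9)(s + 3)]


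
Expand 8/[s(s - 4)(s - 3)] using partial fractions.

Using cover-up method: P = 2/3, Q = 2, R = -8/3
Result: (2/3)/s + 2/(s - 4) - (8/3)/(s - 3)


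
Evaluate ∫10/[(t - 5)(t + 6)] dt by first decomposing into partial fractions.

Decompose: 10/[(t - 5)(t + 6)] = (10/11)/(t - 5) - (10/11)/(t + 6). Integrate each term: (10/11) ln|(t - 5)| - (10/11) ln|(t + 6)| + C


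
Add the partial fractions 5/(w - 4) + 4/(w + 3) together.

Common denominator (w - 4)(w + 3). Numerator: 5(w + 3) + 4(w - 4) = (5w + 15) + (4w - 16) = 9w - 1
Result: (9w - 1)/[(w - 4)(w + 3)]


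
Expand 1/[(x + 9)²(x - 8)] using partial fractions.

Cover-up at x=8: R = 1/(8 + 9)² = 1/289. Cover-up at x=-9: Q = 1/(-9 - 8) = -1/17. Comparing x² coeff: P = -R = -1/289
Result: (-1/289)/(x + 9) - (1/17)/(x + 9)² + (1/289)/(x - 8)


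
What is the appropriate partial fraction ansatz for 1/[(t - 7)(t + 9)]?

Distinct linear factors: α/(t - 7) + β/(t + 9)


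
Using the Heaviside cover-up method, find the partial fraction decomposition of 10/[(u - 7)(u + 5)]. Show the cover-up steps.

Cover (u - 7): set u=7, get A = 10/(7 + 5) = 5/6. Cover (u + 5): set u=-5, get B = 10/(-5 - 7) = -5/6.
Result: (5/6)/(u - 7) - (5/6)/(u + 5)


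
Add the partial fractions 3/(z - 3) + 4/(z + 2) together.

Common denominator (z - 3)(z + 2). Numerator: 3(z + 2) + 4(z - 3) = (3z + 6) + (4z - 12) = 7z - 6
Result: (7z - 6)/[(z - 3)(z + 2)]


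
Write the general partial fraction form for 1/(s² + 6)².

Repeated quadratic factor: (Ps + Q)/(s² + 6) + (Rs + S)/(s² + 6)²


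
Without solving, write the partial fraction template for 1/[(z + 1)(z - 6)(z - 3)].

Three distinct linear factors: P/(z + 1) + Q/(z - 6) + R/(z - 3)


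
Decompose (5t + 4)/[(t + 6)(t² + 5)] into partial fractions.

At t=-6: A = (5·(-6) + 4)/((-6)² + 5) = -26/41. B = -A = 26/41, C = 5 - (-6)·A = 49/41
Result: (-26/41)/(t + 6) + ((26/41)t + 49/41)/(t² + 5)


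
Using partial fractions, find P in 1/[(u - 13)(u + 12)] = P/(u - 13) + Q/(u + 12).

Cover-up at u = 13: P = 1/(13 + 12) = 1/25


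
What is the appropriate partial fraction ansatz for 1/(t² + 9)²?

Repeated quadratic factor: (Pt + Q)/(t² + 9) + (Rt + S)/(t² + 9)²


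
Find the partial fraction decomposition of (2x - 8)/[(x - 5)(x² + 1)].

At x=5: α = (2·5 - 8)/(5² + 1) = 1/13. β = -α = -1/13, γ = 2 - 5·α = 21/13
Result: (1/13)/(x - 5) - ((1/13)x - 21/13)/(x² + 1)


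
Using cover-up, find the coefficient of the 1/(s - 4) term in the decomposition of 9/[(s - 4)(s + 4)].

Cover (s - 4), set s=4: 9/((s + 4) at s=4) = 9/(8) = 9/8


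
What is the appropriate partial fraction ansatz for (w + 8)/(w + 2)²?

Repeated linear factor: A/(w + 2) + B/(w + 2)²


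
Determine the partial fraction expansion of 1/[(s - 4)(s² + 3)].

Cover-up at s = 4: A = 1/(4² + 3) = 1/19. Then B = -A = -1/19, C = -A·(0 + 4) = -4/19
Result: (1/19)/(s - 4) - ((1/19)s + 4/19)/(s² + 3)


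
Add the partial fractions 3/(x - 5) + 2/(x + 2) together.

Common denominator (x - 5)(x + 2). Numerator: 3(x + 2) + 2(x - 5) = (3x + 6) + (2x - 10) = 5x - 4
Result: (5x - 4)/[(x - 5)(x + 2)]


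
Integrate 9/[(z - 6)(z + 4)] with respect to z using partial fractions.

Decompose: 9/[(z - 6)(z + 4)] = (9/10)/(z - 6) - (9/10)/(z + 4). Integrate each term: (9/10) ln|(z - 6)| - (9/10) ln|(z + 4)| + C


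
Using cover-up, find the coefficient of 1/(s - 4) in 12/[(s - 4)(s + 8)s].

Cover (s - 4), set s=4: 12/[(4 + 8)(4 - 0)] = 1/4


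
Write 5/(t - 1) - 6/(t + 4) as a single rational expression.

Common denominator (t - 1)(t + 4). Numerator: 5(t + 4) - 6(t - 1) = (5t + 20) - (6t - 6) = -t + 26
Result: (-t + 26)/[(t - 1)(t + 4)]


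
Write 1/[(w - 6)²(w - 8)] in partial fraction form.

Cover-up at w=8: C = 1/(8 - 6)² = 1/4. Cover-up at w=6: B = 1/(6 - 8) = -1/2. Comparing w² coeff: A = -C = -1/4
Result: (-1/4)/(w - 6) - (1/2)/(w - 6)² + (1/4)/(w - 8)


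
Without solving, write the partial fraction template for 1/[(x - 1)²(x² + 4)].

Repeated linear + quadratic: A/(x - 1) + B/(x - 1)² + (Cx + D)/(x² + 4)


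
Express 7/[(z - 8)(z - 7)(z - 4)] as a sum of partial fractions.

Using cover-up method: A = 7/4, B = -7/3, C = 7/12
Result: (7/4)/(z - 8) - (7/3)/(z - 7) + (7/12)/(z - 4)


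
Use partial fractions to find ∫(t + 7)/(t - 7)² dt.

Decompose: A = 1, B = 1·7 + 7 = 14, so (t + 7)/(t - 7)² = 1/(t - 7) + 14/(t - 7)². Integrate: ∫ A/(t - 7) dt = ln|(t - 7)|; ∫ B/(t - 7)² dt = -14/(t - 7). Sum: ln|(t - 7)| - 14/(t - 7) + C


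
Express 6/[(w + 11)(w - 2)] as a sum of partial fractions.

6/(w + 11)(w - 2) = A/(w + 11) + B/(w - 2). A = 6/(-11 - 2) = -6/13, B = 6/(2 + 11) = 6/13
Result: (-6/13)/(w + 11) + (6/13)/(w - 2)


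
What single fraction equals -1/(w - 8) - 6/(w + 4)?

Common denominator (w - 8)(w + 4). Numerator: -1(w + 4) - 6(w - 8) = (-w - 4) - (6w - 48) = -7w + 44
Result: (-7w + 44)/[(w - 8)(w + 4)]


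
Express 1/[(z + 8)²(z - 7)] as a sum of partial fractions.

Cover-up at z=7: γ = 1/(7 + 8)² = 1/225. Cover-up at z=-8: β = 1/(-8 - 7) = -1/15. Comparing z² coeff: α = -γ = -1/225
Result: (-1/225)/(z + 8) - (1/15)/(z + 8)² + (1/225)/(z - 7)


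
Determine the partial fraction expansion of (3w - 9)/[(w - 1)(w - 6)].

At w=1: α = (3·1 - 9)/(1 - 6) = 6/5. At w=6: β = (3·6 - 9)/(6 - 1) = 9/5
Result: (6/5)/(w - 1) + (9/5)/(w - 6)


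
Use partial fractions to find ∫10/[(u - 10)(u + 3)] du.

Decompose: 10/[(u - 10)(u + 3)] = (10/13)/(u - 10) - (10/13)/(u + 3). Integrate each term: (10/13) ln|(u - 10)| - (10/13) ln|(u + 3)| + C


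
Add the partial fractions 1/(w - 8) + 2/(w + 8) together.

Common denominator (w - 8)(w + 8). Numerator: 1(w + 8) + 2(w - 8) = (w + 8) + (2w - 16) = 3w - 8
Result: (3w - 8)/[(w - 8)(w + 8)]


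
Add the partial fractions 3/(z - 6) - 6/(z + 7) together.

Common denominator (z - 6)(z + 7). Numerator: 3(z + 7) - 6(z - 6) = (3z + 21) - (6z - 36) = -3z + 57
Result: (-3z + 57)/[(z - 6)(z + 7)]


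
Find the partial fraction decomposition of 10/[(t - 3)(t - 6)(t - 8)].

Using cover-up method: P = 2/3, Q = -5/3, R = 1
Result: (2/3)/(t - 3) - (5/3)/(t - 6) + 1/(t - 8)


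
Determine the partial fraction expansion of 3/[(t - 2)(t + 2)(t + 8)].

Using cover-up method: P = 3/40, Q = -1/8, R = 1/20
Result: (3/40)/(t - 2) - (1/8)/(t + 2) + (1/20)/(t + 8)


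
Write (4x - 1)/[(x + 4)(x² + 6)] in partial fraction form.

At x=-4: P = (4·(-4) - 1)/((-4)² + 6) = -17/22. Q = -P = 17/22, R = 4 - (-4)·P = 10/11
Result: (-17/22)/(x + 4) + ((17/22)x + 10/11)/(x² + 6)


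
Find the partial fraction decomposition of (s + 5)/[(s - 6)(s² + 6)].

At s=6: P = (1·6 + 5)/(6² + 6) = 11/42. Q = -P = -11/42, R = 1 - 6·P = -4/7
Result: (11/42)/(s - 6) - ((11/42)s + 4/7)/(s² + 6)


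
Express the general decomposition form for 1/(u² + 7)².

Repeated quadratic factor: (Pu + Q)/(u² + 7) + (Ru + S)/(u² + 7)²


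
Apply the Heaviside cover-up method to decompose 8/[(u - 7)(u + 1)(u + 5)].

Cover (u - 7), u=7: P = 8/[(7 + 1)(7 + 5)] = 1/12. Cover (u + 1), u=-1: Q = 8/[(-1 - 7)(-1 + 5)] = -1/4. Cover (u + 5), u=-5: R = 8/[(-5 - 7)(-5 + 1)] = 1/6.
Result: (1/12)/(u - 7) - (1/4)/(u + 1) + (1/6)/(u + 5)


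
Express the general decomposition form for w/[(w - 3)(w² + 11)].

Linear + irreducible quadratic: A/(w - 3) + (Bw + C)/(w² + 11)


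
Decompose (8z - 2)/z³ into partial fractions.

(8z - 2) = Az² + Bz + C. At z = 0: C = 8·0 - 2 = -2. Coefficients: A = 0, B = 8
Result: 8/z² - 2/z³


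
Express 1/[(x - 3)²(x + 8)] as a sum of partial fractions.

Cover-up at x=-8: γ = 1/(-8 - 3)² = 1/121. Cover-up at x=3: β = 1/(3 + 8) = 1/11. Comparing x² coeff: α = -γ = -1/121
Result: (-1/121)/(x - 3) + (1/11)/(x - 3)² + (1/121)/(x + 8)


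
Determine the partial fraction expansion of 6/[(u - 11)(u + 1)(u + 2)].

Using cover-up method: A = 1/26, B = -1/2, C = 6/13
Result: (1/26)/(u - 11) - (1/2)/(u + 1) + (6/13)/(u + 2)


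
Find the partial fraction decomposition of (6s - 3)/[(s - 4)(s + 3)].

At s=4: α = (6·4 - 3)/(4 + 3) = 3. At s=-3: β = (6·(-3) - 3)/(-3 - 4) = 3
Result: 3/(s - 4) + 3/(s + 3)


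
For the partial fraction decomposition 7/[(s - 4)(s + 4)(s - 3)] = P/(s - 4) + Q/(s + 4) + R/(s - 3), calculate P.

Cover-up at s = 4: P = 7/[(4 + 4)(4 - 3)] = 7/[(8)(1)] = 7/8


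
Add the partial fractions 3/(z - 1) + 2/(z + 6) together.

Common denominator (z - 1)(z + 6). Numerator: 3(z + 6) + 2(z - 1) = (3z + 18) + (2z - 2) = 5z + 16
Result: (5z + 16)/[(z - 1)(z + 6)]


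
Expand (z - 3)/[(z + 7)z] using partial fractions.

At z=-7: A = (1·(-7) - 3)/(-7 - 0) = 10/7. At z=0: B = (1·0 - 3)/(0 + 7) = -3/7
Result: (10/7)/(z + 7) - (3/7)/z


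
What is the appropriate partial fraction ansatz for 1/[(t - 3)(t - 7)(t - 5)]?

Three distinct linear factors: A/(t - 3) + B/(t - 7) + C/(t - 5)


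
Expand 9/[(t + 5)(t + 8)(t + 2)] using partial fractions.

Using cover-up method: A = -1, B = 1/2, C = 1/2
Result: -1/(t + 5) + (1/2)/(t + 8) + (1/2)/(t + 2)


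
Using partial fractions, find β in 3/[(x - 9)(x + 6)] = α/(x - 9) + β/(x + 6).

Cover-up at x = -6: β = 3/(-6 - 9) = -3/15 = -1/5


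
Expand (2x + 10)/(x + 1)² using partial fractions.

(2x + 10) = A(x + 1) + B. At x = -1: B = 2·(-1) + 10 = 8. Coeff of x: A = 2
Result: 2/(x + 1) + 8/(x + 1)²


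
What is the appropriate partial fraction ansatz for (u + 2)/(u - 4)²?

Repeated linear factor: α/(u - 4) + β/(u - 4)²


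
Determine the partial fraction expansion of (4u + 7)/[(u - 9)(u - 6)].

At u=9: α = (4·9 + 7)/(9 - 6) = 43/3. At u=6: β = (4·6 + 7)/(6 - 9) = -31/3
Result: (43/3)/(u - 9) - (31/3)/(u - 6)


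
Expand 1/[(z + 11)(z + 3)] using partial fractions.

1/(z + 11)(z + 3) = P/(z + 11) + Q/(z + 3). P = 1/(-11 + 3) = -1/8, Q = 1/(-3 + 11) = 1/8
Result: (-1/8)/(z + 11) + (1/8)/(z + 3)


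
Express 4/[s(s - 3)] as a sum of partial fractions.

4/s(s - 3) = α/s + β/(s - 3). α = 4/(0 - 3) = -4/3, β = 4/(3 - 0) = 4/3
Result: (-4/3)/s + (4/3)/(s - 3)


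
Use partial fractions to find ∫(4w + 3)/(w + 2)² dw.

Decompose: A = 4, B = 4·(-2) + 3 = -5, so (4w + 3)/(w + 2)² = 4/(w + 2) - 5/(w + 2)². Integrate: ∫ A/(w + 2) dw = 4 ln|(w + 2)|; ∫ B/(w + 2)² dw = 5/(w + 2). Sum: 4 ln|(w + 2)| + 5/(w + 2) + C


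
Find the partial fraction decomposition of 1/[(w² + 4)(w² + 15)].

Coefficient matching gives A = C = 0, B = 1/(15-4) = 1/11, D = -B = -1/11
Result: (1/11)/(w² + 4) - (1/11)/(w² + 15)


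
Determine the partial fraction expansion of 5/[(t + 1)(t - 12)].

5/(t + 1)(t - 12) = α/(t + 1) + β/(t - 12). α = 5/(-1 - 12) = -5/13, β = 5/(12 + 1) = 5/13
Result: (-5/13)/(t + 1) + (5/13)/(t - 12)


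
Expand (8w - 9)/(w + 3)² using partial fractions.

(8w - 9) = A(w + 3) + B. At w = -3: B = 8·(-3) - 9 = -33. Coeff of w: A = 8
Result: 8/(w + 3) - 33/(w + 3)²


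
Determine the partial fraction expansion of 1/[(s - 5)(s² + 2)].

Cover-up at s = 5: P = 1/(5² + 2) = 1/27. Then Q = -P = -1/27, R = -P·(0 + 5) = -5/27
Result: (1/27)/(s - 5) - ((1/27)s + 5/27)/(s² + 2)


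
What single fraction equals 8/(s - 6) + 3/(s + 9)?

Common denominator (s - 6)(s + 9). Numerator: 8(s + 9) + 3(s - 6) = (8s + 72) + (3s - 18) = 11s + 54
Result: (11s + 54)/[(s - 6)(s + 9)]


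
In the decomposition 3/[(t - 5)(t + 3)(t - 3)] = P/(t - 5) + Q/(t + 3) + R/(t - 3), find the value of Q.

Cover-up at t = -3: Q = 3/[(-3 - 5)(-3 - 3)] = 3/[(-8)(-6)] = 3/48 = 1/16


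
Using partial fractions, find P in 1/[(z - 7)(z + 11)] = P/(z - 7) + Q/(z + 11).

Cover-up at z = 7: P = 1/(7 + 11) = 1/18


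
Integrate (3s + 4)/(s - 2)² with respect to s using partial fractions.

Decompose: P = 3, Q = 3·2 + 4 = 10, so (3s + 4)/(s - 2)² = 3/(s - 2) + 10/(s - 2)². Integrate: ∫ P/(s - 2) ds = 3 ln|(s - 2)|; ∫ Q/(s - 2)² ds = -10/(s - 2). Sum: 3 ln|(s - 2)| - 10/(s - 2) + C


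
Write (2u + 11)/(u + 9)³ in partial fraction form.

(2u + 11) = A(u + 9)² + B(u + 9) + C. At u = -9: C = 2·(-9) + 11 = -7. Coefficients: A = 0, B = 2
Result: 2/(u + 9)² - 7/(u + 9)³


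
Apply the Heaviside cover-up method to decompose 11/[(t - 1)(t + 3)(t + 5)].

Cover (t - 1), t=1: α = 11/[(1 + 3)(1 + 5)] = 11/24. Cover (t + 3), t=-3: β = 11/[(-3 - 1)(-3 + 5)] = -11/8. Cover (t + 5), t=-5: γ = 11/[(-5 - 1)(-5 + 3)] = 11/12.
Result: (11/24)/(t - 1) - (11/8)/(t + 3) + (11/12)/(t + 5)


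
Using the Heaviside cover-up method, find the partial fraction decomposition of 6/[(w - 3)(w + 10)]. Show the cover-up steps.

Cover (w - 3): set w=3, get P = 6/(3 + 10) = 6/13. Cover (w + 10): set w=-10, get Q = 6/(-10 - 3) = -6/13.
Result: (6/13)/(w - 3) - (6/13)/(w + 10)


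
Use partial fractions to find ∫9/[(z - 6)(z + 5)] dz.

Decompose: 9/[(z - 6)(z + 5)] = (9/11)/(z - 6) - (9/11)/(z + 5). Integrate each term: (9/11) ln|(z - 6)| - (9/11) ln|(z + 5)| + C


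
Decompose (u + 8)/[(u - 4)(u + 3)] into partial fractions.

At u=4: A = (1·4 + 8)/(4 + 3) = 12/7. At u=-3: B = (1·(-3) + 8)/(-3 - 4) = -5/7
Result: (12/7)/(u - 4) - (5/7)/(u + 3)


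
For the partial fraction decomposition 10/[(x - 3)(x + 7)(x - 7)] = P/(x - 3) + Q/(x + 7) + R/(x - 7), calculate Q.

Cover-up at x = -7: Q = 10/[(-7 - 3)(-7 - 7)] = 10/[(-10)(-14)] = 10/140 = 1/14


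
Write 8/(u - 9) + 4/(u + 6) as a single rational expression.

Common denominator (u - 9)(u + 6). Numerator: 8(u + 6) + 4(u - 9) = (8u + 48) + (4u - 36) = 12u + 12
Result: (12u + 12)/[(u - 9)(u + 6)]


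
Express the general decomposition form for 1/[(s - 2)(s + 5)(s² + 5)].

Two linear + quadratic: A/(s - 2) + B/(s + 5) + (Cs + D)/(s² + 5)


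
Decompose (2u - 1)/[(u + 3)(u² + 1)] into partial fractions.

At u=-3: A = (2·(-3) - 1)/((-3)² + 1) = -7/10. B = -A = 7/10, C = 2 - (-3)·A = -1/10
Result: (-7/10)/(u + 3) + ((7/10)u - 1/10)/(u² + 1)
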